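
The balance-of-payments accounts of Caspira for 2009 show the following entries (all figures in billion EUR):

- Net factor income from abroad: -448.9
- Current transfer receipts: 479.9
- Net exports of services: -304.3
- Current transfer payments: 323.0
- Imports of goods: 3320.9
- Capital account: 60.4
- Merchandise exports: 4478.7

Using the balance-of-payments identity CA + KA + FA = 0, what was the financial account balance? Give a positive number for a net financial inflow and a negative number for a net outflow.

Goods balance = 4478.7 - 3320.9 = 1157.8
Services balance = -304.3
Trade balance (goods + services) = 1157.8 + (-304.3) = 853.5
Net primary income = -448.9
Net secondary income = 479.9 - 323.0 = 156.9
Current account = 853.5 + (-448.9) + 156.9 = 561.5
Financial account = -(561.5 + 60.4) = -621.9

-621.9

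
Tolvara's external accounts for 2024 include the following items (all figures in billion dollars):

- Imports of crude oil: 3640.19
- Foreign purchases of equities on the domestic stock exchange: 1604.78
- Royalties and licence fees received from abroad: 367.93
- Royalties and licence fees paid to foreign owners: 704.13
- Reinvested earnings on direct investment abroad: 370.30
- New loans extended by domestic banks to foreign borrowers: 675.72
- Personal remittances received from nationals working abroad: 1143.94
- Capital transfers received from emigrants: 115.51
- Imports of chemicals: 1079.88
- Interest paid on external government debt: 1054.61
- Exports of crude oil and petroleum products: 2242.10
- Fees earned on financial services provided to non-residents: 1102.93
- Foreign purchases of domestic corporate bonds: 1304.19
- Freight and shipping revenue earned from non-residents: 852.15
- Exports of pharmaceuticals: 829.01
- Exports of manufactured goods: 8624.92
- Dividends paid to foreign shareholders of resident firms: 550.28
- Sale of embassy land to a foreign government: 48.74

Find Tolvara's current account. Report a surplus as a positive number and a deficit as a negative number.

Goods: -1079.88 + 2242.10 + 829.01 + 8624.92 - 3640.19 = 6975.96
Services: 1102.93 + 852.15 - 704.13 + 367.93 = 1618.88
Primary income: -1054.61 + 370.30 - 550.28 = -1234.59
Secondary income: 1143.94
Current account = 6975.96 + 1618.88 + (-1234.59) + 1143.94 = 8504.19
(Excluded from the current account — financial account: foreign purchases of equities on the domestic stock exchange 1604.78, new loans extended by domestic banks to foreign borrowers 675.72, foreign purchases of domestic corporate bonds 1304.19; capital account: capital transfers received from emigrants 115.51, sale of embassy land to a foreign government 48.74.)

8504.19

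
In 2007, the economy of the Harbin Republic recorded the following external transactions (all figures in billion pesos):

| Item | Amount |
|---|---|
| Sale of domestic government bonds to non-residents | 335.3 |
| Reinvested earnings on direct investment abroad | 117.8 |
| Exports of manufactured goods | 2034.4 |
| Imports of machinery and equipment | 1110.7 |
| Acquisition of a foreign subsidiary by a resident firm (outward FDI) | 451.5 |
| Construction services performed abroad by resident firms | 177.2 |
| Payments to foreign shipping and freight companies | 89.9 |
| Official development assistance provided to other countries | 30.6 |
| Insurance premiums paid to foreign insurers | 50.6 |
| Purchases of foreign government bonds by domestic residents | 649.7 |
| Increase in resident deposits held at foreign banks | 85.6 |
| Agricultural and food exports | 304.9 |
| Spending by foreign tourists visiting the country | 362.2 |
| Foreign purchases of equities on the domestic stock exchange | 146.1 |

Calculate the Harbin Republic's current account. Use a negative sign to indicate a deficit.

1714.7

Goods: -1110.7 + 2034.4 + 304.9 = 1228.6
Services: 362.2 - 50.6 - 89.9 + 177.2 = 398.9
Primary income: 117.8
Secondary income: -30.6
Current account = 1228.6 + 398.9 + 117.8 + (-30.6) = 1714.7
(Excluded from the current account — financial account: sale of domestic government bonds to non-residents 335.3, acquisition of a foreign subsidiary by a resident firm (outward FDI) 451.5, purchases of foreign government bonds by domestic residents 649.7, increase in resident deposits held at foreign banks 85.6, foreign purchases of equities on the domestic stock exchange 146.1.)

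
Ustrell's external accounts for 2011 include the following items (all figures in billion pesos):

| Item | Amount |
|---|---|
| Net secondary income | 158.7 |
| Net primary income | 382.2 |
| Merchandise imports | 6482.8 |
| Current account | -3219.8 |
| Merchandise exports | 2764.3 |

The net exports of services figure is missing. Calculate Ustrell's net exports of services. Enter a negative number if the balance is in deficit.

Current account = goods balance + services balance + net primary income + net secondary income
Sum of the known components = -3177.6
Net exports of services = CA - (known components) = -3219.8 - (-3177.6) = -42.2

-42.2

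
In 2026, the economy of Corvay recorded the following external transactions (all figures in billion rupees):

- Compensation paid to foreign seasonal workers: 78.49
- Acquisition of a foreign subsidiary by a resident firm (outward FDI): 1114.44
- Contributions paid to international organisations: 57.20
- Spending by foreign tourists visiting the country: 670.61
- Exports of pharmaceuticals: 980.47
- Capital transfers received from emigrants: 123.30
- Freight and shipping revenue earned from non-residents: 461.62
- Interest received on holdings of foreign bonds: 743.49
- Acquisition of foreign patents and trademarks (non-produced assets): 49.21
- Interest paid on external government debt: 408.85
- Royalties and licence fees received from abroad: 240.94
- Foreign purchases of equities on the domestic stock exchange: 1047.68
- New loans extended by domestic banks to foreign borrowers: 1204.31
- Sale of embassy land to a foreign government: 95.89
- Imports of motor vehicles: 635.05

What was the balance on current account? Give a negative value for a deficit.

1917.54

Goods: 980.47 - 635.05 = 345.42
Services: 240.94 + 461.62 + 670.61 = 1373.17
Primary income: 743.49 - 408.85 - 78.49 = 256.15
Secondary income: -57.20
Current account = 345.42 + 1373.17 + 256.15 + (-57.20) = 1917.54
(Excluded from the current account — financial account: acquisition of a foreign subsidiary by a resident firm (outward FDI) 1114.44, foreign purchases of equities on the domestic stock exchange 1047.68, new loans extended by domestic banks to foreign borrowers 1204.31; capital account: capital transfers received from emigrants 123.30, acquisition of foreign patents and trademarks (non-produced assets) 49.21, sale of embassy land to a foreign government 95.89.)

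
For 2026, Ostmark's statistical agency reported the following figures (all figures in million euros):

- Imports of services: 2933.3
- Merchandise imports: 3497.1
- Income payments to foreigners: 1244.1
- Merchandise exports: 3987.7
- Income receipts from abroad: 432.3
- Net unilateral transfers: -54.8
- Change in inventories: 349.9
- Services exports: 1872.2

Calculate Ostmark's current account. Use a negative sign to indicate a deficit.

-1437.1

Goods balance = 3987.7 - 3497.1 = 490.6
Services balance = 1872.2 - 2933.3 = -1061.1
Trade balance (goods + services) = 490.6 + (-1061.1) = -570.5
Net primary income = 432.3 - 1244.1 = -811.8
Net secondary income = -54.8
Current account = -570.5 + (-811.8) + (-54.8) = -1437.1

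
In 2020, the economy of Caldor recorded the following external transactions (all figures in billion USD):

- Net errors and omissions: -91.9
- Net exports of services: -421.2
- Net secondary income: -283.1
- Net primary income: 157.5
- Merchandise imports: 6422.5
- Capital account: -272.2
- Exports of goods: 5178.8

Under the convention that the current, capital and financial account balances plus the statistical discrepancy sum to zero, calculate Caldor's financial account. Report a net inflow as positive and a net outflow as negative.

2154.6

Goods balance = 5178.8 - 6422.5 = -1243.7
Services balance = -421.2
Trade balance (goods + services) = -1243.7 + (-421.2) = -1664.9
Net primary income = 157.5
Net secondary income = -283.1
Current account = -1664.9 + 157.5 + (-283.1) = -1790.5
Financial account = -(-1790.5 + (-272.2) + (-91.9)) = 2154.6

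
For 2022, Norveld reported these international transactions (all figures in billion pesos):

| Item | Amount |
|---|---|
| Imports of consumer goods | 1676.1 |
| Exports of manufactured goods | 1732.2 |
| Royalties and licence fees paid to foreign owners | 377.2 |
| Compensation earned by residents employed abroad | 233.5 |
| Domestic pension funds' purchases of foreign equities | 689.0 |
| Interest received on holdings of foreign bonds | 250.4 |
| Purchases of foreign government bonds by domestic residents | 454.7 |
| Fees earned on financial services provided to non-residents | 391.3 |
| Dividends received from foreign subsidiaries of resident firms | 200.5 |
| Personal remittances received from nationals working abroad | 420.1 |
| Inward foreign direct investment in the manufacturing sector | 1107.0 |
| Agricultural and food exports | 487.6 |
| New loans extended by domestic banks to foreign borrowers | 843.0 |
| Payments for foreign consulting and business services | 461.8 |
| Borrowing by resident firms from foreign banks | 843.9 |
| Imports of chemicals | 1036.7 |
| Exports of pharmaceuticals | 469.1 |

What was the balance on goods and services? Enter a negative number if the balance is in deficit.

-471.6

Goods: 469.1 + 1732.2 - 1676.1 - 1036.7 + 487.6 = -23.9
Services: -377.2 - 461.8 + 391.3 = -447.7
Trade balance = -23.9 + (-447.7) = -471.6
(Excluded from the trade balance — primary income: compensation earned by residents employed abroad 233.5, interest received on holdings of foreign bonds 250.4, dividends received from foreign subsidiaries of resident firms 200.5; financial account: domestic pension funds' purchases of foreign equities 689.0, purchases of foreign government bonds by domestic residents 454.7, inward foreign direct investment in the manufacturing sector 1107.0, new loans extended by domestic banks to foreign borrowers 843.0, borrowing by resident firms from foreign banks 843.9; secondary income: personal remittances received from nationals working abroad 420.1.)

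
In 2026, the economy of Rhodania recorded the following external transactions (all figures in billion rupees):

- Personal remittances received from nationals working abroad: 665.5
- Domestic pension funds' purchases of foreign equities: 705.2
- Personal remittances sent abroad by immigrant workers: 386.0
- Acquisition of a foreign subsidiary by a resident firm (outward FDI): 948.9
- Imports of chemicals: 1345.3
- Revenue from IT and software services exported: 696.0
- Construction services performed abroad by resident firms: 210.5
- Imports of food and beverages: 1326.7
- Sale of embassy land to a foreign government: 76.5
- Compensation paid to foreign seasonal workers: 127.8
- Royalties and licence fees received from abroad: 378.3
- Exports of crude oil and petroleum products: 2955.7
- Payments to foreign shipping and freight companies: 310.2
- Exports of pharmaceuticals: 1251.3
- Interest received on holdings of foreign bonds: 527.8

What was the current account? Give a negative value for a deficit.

Goods: 2955.7 - 1326.7 - 1345.3 + 1251.3 = 1535.0
Services: 696.0 + 378.3 + 210.5 - 310.2 = 974.6
Primary income: 527.8 - 127.8 = 400.0
Secondary income: -386.0 + 665.5 = 279.5
Current account = 1535.0 + 974.6 + 400.0 + 279.5 = 3189.1
(Excluded from the current account — financial account: domestic pension funds' purchases of foreign equities 705.2, acquisition of a foreign subsidiary by a resident firm (outward FDI) 948.9; capital account: sale of embassy land to a foreign government 76.5.)

3189.1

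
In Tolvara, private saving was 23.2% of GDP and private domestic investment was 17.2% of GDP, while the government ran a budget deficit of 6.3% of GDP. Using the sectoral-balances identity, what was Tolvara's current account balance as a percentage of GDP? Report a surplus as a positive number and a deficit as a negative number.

-0.3

By the sectoral-balances identity, CA = (S_private - I) + (T - G).
Private balance = 23.2 - 17.2 = 6.0
Government balance (T - G) = -6.3
CA = 6.0 + (-6.3) = -0.3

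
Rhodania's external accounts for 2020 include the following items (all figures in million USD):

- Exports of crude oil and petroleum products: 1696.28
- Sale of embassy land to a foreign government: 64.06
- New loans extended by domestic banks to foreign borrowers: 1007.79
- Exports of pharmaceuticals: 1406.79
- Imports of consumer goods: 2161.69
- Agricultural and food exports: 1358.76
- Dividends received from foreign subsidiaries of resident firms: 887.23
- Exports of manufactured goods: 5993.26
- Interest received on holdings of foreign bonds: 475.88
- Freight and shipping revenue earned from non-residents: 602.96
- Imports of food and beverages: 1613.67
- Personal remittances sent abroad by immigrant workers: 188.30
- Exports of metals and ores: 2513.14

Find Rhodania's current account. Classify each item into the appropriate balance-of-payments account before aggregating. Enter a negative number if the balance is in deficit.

10970.64

Goods: -2161.69 - 1613.67 + 2513.14 + 1358.76 + 1406.79 + 5993.26 + 1696.28 = 9192.87
Services: 602.96
Primary income: 887.23 + 475.88 = 1363.11
Secondary income: -188.30
Current account = 9192.87 + 602.96 + 1363.11 + (-188.30) = 10970.64
(Excluded from the current account — capital account: sale of embassy land to a foreign government 64.06; financial account: new loans extended by domestic banks to foreign borrowers 1007.79.)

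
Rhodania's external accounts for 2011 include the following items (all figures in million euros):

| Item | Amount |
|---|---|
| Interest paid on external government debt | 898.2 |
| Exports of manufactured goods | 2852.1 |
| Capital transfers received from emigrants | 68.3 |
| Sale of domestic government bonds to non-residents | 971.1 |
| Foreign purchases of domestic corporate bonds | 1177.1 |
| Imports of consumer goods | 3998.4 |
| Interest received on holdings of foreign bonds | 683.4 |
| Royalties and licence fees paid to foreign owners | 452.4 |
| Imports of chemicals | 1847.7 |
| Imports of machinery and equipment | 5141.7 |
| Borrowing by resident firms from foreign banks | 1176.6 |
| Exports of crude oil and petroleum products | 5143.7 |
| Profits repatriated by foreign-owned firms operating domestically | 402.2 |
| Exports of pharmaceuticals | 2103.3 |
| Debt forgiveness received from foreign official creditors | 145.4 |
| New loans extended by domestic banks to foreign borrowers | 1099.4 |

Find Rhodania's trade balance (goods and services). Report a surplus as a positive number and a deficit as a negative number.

Goods: -1847.7 + 2103.3 + 5143.7 - 5141.7 - 3998.4 + 2852.1 = -888.7
Services: -452.4
Trade balance = -888.7 + (-452.4) = -1341.1
(Excluded from the trade balance — primary income: interest paid on external government debt 898.2, interest received on holdings of foreign bonds 683.4, profits repatriated by foreign-owned firms operating domestically 402.2; capital account: capital transfers received from emigrants 68.3, debt forgiveness received from foreign official creditors 145.4; financial account: sale of domestic government bonds to non-residents 971.1, foreign purchases of domestic corporate bonds 1177.1, borrowing by resident firms from foreign banks 1176.6, new loans extended by domestic banks to foreign borrowers 1099.4.)

-1341.1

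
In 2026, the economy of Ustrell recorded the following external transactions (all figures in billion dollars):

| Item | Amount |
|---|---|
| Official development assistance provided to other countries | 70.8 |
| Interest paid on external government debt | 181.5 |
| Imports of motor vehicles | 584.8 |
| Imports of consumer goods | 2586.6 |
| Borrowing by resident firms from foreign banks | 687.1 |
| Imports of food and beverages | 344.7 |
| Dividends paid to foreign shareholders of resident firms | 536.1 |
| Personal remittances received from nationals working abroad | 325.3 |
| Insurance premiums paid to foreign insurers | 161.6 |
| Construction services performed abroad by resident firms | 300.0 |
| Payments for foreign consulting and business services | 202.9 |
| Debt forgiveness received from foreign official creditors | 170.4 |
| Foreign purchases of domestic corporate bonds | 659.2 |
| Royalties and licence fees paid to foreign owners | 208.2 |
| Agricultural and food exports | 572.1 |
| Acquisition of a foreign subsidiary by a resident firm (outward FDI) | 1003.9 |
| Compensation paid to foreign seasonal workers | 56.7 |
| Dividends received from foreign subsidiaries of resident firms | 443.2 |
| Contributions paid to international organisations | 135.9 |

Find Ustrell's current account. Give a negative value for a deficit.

Goods: -344.7 - 584.8 - 2586.6 + 572.1 = -2944.0
Services: -208.2 - 202.9 + 300.0 - 161.6 = -272.7
Primary income: -181.5 + 443.2 - 536.1 - 56.7 = -331.1
Secondary income: 325.3 - 135.9 - 70.8 = 118.6
Current account = (-2944.0) + (-272.7) + (-331.1) + 118.6 = -3429.2
(Excluded from the current account — financial account: borrowing by resident firms from foreign banks 687.1, foreign purchases of domestic corporate bonds 659.2, acquisition of a foreign subsidiary by a resident firm (outward FDI) 1003.9; capital account: debt forgiveness received from foreign official creditors 170.4.)

-3429.2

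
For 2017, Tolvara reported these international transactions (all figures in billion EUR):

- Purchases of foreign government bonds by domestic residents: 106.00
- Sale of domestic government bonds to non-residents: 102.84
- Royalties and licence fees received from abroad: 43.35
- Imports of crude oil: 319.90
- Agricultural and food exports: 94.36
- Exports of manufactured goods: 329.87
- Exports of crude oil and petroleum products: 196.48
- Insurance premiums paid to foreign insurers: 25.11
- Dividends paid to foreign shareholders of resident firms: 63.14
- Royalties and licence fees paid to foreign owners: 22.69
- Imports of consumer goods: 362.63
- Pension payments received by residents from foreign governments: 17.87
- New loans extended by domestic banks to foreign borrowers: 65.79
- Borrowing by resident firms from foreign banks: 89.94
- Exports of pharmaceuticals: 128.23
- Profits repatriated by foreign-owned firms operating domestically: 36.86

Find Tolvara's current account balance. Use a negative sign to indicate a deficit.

-20.17

Goods: 329.87 + 128.23 - 362.63 + 196.48 - 319.90 + 94.36 = 66.41
Services: 43.35 - 25.11 - 22.69 = -4.45
Primary income: -63.14 - 36.86 = -100.00
Secondary income: 17.87
Current account = 66.41 + (-4.45) + (-100.00) + 17.87 = -20.17
(Excluded from the current account — financial account: purchases of foreign government bonds by domestic residents 106.00, sale of domestic government bonds to non-residents 102.84, new loans extended by domestic banks to foreign borrowers 65.79, borrowing by resident firms from foreign banks 89.94.)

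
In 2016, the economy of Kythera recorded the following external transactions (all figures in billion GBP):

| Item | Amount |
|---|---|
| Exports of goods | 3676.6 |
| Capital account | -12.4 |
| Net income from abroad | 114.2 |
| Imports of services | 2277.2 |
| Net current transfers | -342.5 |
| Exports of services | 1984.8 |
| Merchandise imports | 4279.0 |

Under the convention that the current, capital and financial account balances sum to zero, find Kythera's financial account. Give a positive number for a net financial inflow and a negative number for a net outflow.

Goods balance = 3676.6 - 4279.0 = -602.4
Services balance = 1984.8 - 2277.2 = -292.4
Trade balance (goods + services) = -602.4 + (-292.4) = -894.8
Net primary income = 114.2
Net secondary income = -342.5
Current account = -894.8 + 114.2 + (-342.5) = -1123.1
Financial account = -(-1123.1 + (-12.4)) = 1135.5

1135.5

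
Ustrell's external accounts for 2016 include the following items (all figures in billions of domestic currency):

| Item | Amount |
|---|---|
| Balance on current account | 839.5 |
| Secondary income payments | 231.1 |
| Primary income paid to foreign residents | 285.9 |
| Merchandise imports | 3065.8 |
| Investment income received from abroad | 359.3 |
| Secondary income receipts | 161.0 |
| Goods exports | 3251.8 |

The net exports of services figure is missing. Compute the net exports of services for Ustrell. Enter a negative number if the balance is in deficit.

650.2

Current account = goods balance + services balance + net primary income + net secondary income
Sum of the known components = 189.3
Net exports of services = CA - (known components) = 839.5 - 189.3 = 650.2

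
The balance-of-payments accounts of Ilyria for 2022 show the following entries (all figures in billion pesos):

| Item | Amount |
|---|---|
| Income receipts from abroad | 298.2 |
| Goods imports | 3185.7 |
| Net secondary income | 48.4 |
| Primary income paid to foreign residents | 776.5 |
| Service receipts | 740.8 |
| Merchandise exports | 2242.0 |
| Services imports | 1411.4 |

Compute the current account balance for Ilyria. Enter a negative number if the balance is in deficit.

-2044.2

Goods balance = 2242.0 - 3185.7 = -943.7
Services balance = 740.8 - 1411.4 = -670.6
Trade balance (goods + services) = -943.7 + (-670.6) = -1614.3
Net primary income = 298.2 - 776.5 = -478.3
Net secondary income = 48.4
Current account = -1614.3 + (-478.3) + 48.4 = -2044.2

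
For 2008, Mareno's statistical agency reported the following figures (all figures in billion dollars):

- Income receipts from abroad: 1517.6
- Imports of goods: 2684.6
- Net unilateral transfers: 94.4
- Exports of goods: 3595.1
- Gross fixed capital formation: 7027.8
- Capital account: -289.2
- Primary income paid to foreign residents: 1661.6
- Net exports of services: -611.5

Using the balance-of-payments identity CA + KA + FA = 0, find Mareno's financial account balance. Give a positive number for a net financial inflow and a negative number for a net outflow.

Goods balance = 3595.1 - 2684.6 = 910.5
Services balance = -611.5
Trade balance (goods + services) = 910.5 + (-611.5) = 299.0
Net primary income = 1517.6 - 1661.6 = -144.0
Net secondary income = 94.4
Current account = 299.0 + (-144.0) + 94.4 = 249.4
Financial account = -(249.4 + (-289.2)) = 39.8

39.8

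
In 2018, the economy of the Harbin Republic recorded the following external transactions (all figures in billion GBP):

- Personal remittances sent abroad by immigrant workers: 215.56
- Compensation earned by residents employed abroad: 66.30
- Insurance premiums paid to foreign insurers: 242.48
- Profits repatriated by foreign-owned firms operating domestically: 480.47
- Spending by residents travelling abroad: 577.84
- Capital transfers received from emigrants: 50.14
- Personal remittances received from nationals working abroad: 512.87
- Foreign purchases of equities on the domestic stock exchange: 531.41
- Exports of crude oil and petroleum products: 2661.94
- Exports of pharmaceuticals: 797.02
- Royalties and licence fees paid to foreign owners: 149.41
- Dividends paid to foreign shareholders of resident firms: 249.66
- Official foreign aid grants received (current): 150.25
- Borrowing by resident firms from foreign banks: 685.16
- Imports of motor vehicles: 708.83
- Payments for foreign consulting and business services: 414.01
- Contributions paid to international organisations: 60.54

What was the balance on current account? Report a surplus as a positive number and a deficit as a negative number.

1089.58

Goods: -708.83 + 797.02 + 2661.94 = 2750.13
Services: -577.84 - 414.01 - 242.48 - 149.41 = -1383.74
Primary income: 66.30 - 480.47 - 249.66 = -663.83
Secondary income: -215.56 - 60.54 + 150.25 + 512.87 = 387.02
Current account = 2750.13 + (-1383.74) + (-663.83) + 387.02 = 1089.58
(Excluded from the current account — capital account: capital transfers received from emigrants 50.14; financial account: foreign purchases of equities on the domestic stock exchange 531.41, borrowing by resident firms from foreign banks 685.16.)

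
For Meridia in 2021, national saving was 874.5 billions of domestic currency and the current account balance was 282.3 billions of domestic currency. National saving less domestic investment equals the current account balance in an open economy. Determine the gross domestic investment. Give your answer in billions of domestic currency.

S - I = CA (net lending to the rest of the world).
I = S - CA = 874.5 - 282.3 = 592.2

592.2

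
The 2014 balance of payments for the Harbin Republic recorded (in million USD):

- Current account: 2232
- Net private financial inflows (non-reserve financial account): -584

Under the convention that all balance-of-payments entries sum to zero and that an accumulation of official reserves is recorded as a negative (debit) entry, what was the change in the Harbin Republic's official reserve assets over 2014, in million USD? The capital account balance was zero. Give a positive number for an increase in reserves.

1648

Official reserve transactions balance = -(2232 + (-584)) = -1648
An accumulation of reserves is recorded as a debit (negative entry), so the change in the stock of reserves is the negative of that balance.
Change in official reserves = -(-1648) = 1648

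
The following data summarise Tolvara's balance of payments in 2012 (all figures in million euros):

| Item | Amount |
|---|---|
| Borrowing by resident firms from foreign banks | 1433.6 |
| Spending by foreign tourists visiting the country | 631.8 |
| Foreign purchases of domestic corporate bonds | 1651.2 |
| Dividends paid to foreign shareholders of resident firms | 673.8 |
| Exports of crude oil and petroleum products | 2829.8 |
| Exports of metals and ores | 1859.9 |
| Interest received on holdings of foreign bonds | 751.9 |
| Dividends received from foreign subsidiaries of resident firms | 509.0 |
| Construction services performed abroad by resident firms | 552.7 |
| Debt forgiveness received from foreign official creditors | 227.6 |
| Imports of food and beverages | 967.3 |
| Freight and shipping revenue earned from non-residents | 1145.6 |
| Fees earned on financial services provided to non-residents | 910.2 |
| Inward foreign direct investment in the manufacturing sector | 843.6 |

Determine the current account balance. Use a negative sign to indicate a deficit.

Goods: 2829.8 - 967.3 + 1859.9 = 3722.4
Services: 910.2 + 631.8 + 1145.6 + 552.7 = 3240.3
Primary income: 509.0 + 751.9 - 673.8 = 587.1
Current account = 3722.4 + 3240.3 + 587.1 = 7549.8
(Excluded from the current account — financial account: borrowing by resident firms from foreign banks 1433.6, foreign purchases of domestic corporate bonds 1651.2, inward foreign direct investment in the manufacturing sector 843.6; capital account: debt forgiveness received from foreign official creditors 227.6.)

7549.8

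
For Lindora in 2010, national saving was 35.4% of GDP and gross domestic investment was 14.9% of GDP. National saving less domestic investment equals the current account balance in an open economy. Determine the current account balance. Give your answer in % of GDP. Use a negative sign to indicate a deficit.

20.5

CA = S - I = 35.4 - 14.9 = 20.5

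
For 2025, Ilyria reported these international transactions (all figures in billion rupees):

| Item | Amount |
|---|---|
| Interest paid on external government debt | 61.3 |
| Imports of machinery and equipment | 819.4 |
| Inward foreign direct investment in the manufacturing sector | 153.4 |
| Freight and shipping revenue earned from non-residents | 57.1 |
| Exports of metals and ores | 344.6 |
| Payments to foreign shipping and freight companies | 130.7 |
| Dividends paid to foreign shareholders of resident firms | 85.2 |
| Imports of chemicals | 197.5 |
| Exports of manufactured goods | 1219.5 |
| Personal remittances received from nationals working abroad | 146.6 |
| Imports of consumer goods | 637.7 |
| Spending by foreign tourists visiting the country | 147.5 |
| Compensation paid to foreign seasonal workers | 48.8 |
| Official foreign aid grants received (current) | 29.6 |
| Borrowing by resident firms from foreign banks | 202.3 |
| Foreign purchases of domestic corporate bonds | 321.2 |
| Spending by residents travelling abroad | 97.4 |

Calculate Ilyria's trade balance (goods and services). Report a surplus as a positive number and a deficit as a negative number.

-114.0

Goods: 1219.5 - 637.7 + 344.6 - 197.5 - 819.4 = -90.5
Services: 57.1 + 147.5 - 97.4 - 130.7 = -23.5
Trade balance = -90.5 + (-23.5) = -114.0
(Excluded from the trade balance — primary income: interest paid on external government debt 61.3, dividends paid to foreign shareholders of resident firms 85.2, compensation paid to foreign seasonal workers 48.8; financial account: inward foreign direct investment in the manufacturing sector 153.4, borrowing by resident firms from foreign banks 202.3, foreign purchases of domestic corporate bonds 321.2; secondary income: personal remittances received from nationals working abroad 146.6, official foreign aid grants received (current) 29.6.)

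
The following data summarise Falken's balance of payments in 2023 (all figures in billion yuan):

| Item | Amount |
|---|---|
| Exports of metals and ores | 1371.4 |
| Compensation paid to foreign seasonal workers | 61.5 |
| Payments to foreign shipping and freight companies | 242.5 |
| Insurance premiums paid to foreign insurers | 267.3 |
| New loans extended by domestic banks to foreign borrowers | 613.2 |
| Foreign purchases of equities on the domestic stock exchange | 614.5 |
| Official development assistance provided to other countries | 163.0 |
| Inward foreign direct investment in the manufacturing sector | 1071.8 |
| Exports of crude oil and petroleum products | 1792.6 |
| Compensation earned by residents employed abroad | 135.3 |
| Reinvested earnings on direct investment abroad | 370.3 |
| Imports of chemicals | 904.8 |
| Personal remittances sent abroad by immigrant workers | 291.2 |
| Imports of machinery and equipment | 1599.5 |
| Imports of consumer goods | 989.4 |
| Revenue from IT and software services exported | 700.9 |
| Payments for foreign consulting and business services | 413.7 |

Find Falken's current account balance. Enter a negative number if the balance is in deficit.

-562.4

Goods: -904.8 - 989.4 - 1599.5 + 1792.6 + 1371.4 = -329.7
Services: -413.7 - 242.5 + 700.9 - 267.3 = -222.6
Primary income: -61.5 + 135.3 + 370.3 = 444.1
Secondary income: -163.0 - 291.2 = -454.2
Current account = (-329.7) + (-222.6) + 444.1 + (-454.2) = -562.4
(Excluded from the current account — financial account: new loans extended by domestic banks to foreign borrowers 613.2, foreign purchases of equities on the domestic stock exchange 614.5, inward foreign direct investment in the manufacturing sector 1071.8.)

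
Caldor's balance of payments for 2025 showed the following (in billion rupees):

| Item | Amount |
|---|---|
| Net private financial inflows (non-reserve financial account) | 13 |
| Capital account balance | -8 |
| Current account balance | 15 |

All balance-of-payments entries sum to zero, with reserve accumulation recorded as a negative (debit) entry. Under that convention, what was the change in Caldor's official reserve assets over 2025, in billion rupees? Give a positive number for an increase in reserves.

20

Official reserve transactions balance = -(15 + (-8) + 13) = -20
An accumulation of reserves is recorded as a debit (negative entry), so the change in the stock of reserves is the negative of that balance.
Change in official reserves = -(-20) = 20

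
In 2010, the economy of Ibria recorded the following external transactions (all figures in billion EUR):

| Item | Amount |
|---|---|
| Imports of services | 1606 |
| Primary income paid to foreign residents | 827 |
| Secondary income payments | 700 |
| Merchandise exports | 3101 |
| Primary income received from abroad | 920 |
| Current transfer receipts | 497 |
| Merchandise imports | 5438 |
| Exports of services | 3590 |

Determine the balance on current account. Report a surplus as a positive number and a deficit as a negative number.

Goods balance = 3101 - 5438 = -2337
Services balance = 3590 - 1606 = 1984
Trade balance (goods + services) = -2337 + 1984 = -353
Net primary income = 920 - 827 = 93
Net secondary income = 497 - 700 = -203
Current account = -353 + 93 + (-203) = -463

-463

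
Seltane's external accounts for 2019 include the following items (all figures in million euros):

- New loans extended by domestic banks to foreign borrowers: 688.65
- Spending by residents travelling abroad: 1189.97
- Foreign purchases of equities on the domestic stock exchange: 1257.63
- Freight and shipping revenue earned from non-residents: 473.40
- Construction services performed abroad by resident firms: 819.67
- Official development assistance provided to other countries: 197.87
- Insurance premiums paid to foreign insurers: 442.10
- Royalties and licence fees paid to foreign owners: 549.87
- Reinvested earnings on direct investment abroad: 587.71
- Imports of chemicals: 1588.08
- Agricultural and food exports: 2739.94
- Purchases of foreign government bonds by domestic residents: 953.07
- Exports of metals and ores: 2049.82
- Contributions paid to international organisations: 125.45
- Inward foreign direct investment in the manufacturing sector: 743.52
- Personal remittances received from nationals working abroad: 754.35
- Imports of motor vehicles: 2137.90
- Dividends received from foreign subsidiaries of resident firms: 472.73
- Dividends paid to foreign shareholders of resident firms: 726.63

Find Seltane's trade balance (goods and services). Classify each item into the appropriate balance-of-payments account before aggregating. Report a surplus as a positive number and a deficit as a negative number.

174.91

Goods: -2137.90 - 1588.08 + 2739.94 + 2049.82 = 1063.78
Services: -442.10 + 819.67 - 549.87 - 1189.97 + 473.40 = -888.87
Trade balance = 1063.78 + (-888.87) = 174.91
(Excluded from the trade balance — financial account: new loans extended by domestic banks to foreign borrowers 688.65, foreign purchases of equities on the domestic stock exchange 1257.63, purchases of foreign government bonds by domestic residents 953.07, inward foreign direct investment in the manufacturing sector 743.52; secondary income: official development assistance provided to other countries 197.87, contributions paid to international organisations 125.45, personal remittances received from nationals working abroad 754.35; primary income: reinvested earnings on direct investment abroad 587.71, dividends received from foreign subsidiaries of resident firms 472.73, dividends paid to foreign shareholders of resident firms 726.63.)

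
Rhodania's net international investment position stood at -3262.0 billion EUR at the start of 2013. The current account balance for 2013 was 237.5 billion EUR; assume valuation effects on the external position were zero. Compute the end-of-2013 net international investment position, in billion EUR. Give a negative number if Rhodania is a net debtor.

-3024.5

With no valuation effects, change in NIIP = current account = 237.5
End-of-year NIIP = -3262.0 + 237.5 = -3024.5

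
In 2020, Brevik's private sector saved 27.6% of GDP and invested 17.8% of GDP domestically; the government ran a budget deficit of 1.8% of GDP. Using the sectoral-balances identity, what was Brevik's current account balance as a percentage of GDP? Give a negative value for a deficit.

By the sectoral-balances identity, CA = (S_private - I) + (T - G).
Private balance = 27.6 - 17.8 = 9.8
Government balance (T - G) = -1.8
CA = 9.8 + (-1.8) = 8.0

8.0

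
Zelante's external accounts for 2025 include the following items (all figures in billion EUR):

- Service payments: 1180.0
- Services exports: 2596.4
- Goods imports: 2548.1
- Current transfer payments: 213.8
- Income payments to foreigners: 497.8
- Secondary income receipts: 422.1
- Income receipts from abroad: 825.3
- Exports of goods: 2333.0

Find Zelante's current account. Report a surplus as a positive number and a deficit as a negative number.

Goods balance = 2333.0 - 2548.1 = -215.1
Services balance = 2596.4 - 1180.0 = 1416.4
Trade balance (goods + services) = -215.1 + 1416.4 = 1201.3
Net primary income = 825.3 - 497.8 = 327.5
Net secondary income = 422.1 - 213.8 = 208.3
Current account = 1201.3 + 327.5 + 208.3 = 1737.1

1737.1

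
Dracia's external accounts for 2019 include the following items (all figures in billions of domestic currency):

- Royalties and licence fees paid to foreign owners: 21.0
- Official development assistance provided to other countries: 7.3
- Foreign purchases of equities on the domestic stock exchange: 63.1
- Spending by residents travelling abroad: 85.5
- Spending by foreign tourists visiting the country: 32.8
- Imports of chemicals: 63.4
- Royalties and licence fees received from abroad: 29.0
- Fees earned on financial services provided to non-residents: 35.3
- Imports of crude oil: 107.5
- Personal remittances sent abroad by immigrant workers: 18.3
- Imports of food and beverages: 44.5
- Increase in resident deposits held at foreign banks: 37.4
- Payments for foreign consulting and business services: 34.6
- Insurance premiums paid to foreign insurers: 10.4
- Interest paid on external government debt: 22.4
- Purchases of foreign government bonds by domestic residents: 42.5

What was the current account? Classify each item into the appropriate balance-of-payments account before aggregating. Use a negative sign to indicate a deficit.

-317.8

Goods: -107.5 - 63.4 - 44.5 = -215.4
Services: -21.0 + 35.3 + 29.0 - 10.4 + 32.8 - 34.6 - 85.5 = -54.4
Primary income: -22.4
Secondary income: -7.3 - 18.3 = -25.6
Current account = (-215.4) + (-54.4) + (-22.4) + (-25.6) = -317.8
(Excluded from the current account — financial account: foreign purchases of equities on the domestic stock exchange 63.1, increase in resident deposits held at foreign banks 37.4, purchases of foreign government bonds by domestic residents 42.5.)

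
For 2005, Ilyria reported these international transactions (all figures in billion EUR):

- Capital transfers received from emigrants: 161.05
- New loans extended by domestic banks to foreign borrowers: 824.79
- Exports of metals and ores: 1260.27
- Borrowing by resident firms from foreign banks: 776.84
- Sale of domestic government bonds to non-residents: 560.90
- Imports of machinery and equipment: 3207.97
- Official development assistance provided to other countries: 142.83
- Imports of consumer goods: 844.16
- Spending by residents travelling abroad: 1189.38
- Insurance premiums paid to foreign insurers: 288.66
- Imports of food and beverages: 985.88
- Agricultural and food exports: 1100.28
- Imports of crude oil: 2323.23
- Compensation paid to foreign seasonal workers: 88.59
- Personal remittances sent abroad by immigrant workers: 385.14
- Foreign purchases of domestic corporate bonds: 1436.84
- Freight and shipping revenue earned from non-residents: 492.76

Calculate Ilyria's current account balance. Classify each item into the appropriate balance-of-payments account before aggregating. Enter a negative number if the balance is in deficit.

Goods: 1260.27 - 3207.97 - 985.88 - 844.16 - 2323.23 + 1100.28 = -5000.69
Services: 492.76 - 288.66 - 1189.38 = -985.28
Primary income: -88.59
Secondary income: -385.14 - 142.83 = -527.97
Current account = (-5000.69) + (-985.28) + (-88.59) + (-527.97) = -6602.53
(Excluded from the current account — capital account: capital transfers received from emigrants 161.05; financial account: new loans extended by domestic banks to foreign borrowers 824.79, borrowing by resident firms from foreign banks 776.84, sale of domestic government bonds to non-residents 560.90, foreign purchases of domestic corporate bonds 1436.84.)

-6602.53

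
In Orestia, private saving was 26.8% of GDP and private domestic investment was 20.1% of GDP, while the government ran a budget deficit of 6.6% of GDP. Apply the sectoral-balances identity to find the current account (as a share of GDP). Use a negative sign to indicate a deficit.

By the sectoral-balances identity, CA = (S_private - I) + (T - G).
Private balance = 26.8 - 20.1 = 6.7
Government balance (T - G) = -6.6
CA = 6.7 + (-6.6) = 0.1

0.1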